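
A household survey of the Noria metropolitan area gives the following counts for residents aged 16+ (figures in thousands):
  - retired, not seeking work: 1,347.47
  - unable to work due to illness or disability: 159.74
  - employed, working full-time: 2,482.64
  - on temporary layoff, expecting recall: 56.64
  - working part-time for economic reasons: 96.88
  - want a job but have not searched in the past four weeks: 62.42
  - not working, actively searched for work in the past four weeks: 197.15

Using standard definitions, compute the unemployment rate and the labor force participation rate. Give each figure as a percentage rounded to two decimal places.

Employed = 2,482.64 + 96.88 = 2,579.52 thousand (anyone who worked, including part-time for economic reasons, counts as employed).
Unemployed = 56.64 + 197.15 = 253.79 thousand (jobless and actively searching, or on temporary layoff).
Labor force = 2,579.52 + 253.79 = 2,833.31 thousand.
Not in labor force = 1,347.47 + 159.74 + 62.42 = 1,569.63 thousand (those not working and not actively searching are outside the labor force — including those who want a job but have given up searching).
Civilian working-age population = 2,833.31 + 1,569.63 = 4,402.94 thousand.
Unemployment rate = 253.79 / 2,833.31 = 8.96%.
Labor force participation rate = 2,833.31 / 4,402.94 = 64.35%.

Unemployment rate ≈ 8.96%; labor force participation rate ≈ 64.35%.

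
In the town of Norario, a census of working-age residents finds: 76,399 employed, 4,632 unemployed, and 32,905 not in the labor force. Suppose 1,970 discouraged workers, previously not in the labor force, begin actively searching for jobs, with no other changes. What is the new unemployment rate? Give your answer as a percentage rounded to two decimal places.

Initially, labor force = 76,399 + 4,632 = 81,031, so u = 4,632/81,031 = 5.72%.
After the change, unemployed and labor force both rise by 1,970 → E = 76,399, U = 6,602, labor force = 83,001.
New unemployment rate = 6,602 / 83,001 = 7.95%.

New unemployment rate ≈ 7.95%.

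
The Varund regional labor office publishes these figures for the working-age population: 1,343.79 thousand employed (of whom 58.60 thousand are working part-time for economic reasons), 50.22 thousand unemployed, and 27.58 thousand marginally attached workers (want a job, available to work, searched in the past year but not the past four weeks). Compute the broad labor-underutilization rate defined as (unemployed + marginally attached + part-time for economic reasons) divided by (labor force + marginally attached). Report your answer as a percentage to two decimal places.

Labor force = 1,343.79 + 50.22 = 1,394.01 thousand.
Numerator = 50.22 + 27.58 + 58.60 = 136.40 thousand.
Denominator = 1,394.01 + 27.58 = 1,421.59 thousand.
Broad rate = 136.40 / 1,421.59 = 9.59%.

Broad underutilization rate ≈ 9.59%.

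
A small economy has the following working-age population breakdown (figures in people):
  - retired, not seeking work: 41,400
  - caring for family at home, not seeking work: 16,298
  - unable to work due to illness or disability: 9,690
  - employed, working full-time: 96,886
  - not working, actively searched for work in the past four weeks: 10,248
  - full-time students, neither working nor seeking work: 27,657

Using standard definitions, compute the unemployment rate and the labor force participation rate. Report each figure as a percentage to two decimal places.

Unemployment rate ≈ 9.57%; labor force participation rate ≈ 52.99%.

Employed = 96,886.
Unemployed = 10,248.
Labor force = 96,886 + 10,248 = 107,134.
Not in labor force = 41,400 + 16,298 + 9,690 + 27,657 = 95,045 (those not working and not actively searching are outside the labor force).
Civilian working-age population = 107,134 + 95,045 = 202,179.
Unemployment rate = 10,248 / 107,134 = 9.57%.
Labor force participation rate = 107,134 / 202,179 = 52.99%.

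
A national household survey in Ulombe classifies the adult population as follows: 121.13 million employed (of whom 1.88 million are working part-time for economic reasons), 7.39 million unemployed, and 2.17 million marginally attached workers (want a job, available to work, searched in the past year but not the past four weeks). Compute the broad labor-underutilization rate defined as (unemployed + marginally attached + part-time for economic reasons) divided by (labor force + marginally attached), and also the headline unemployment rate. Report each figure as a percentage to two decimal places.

Broad underutilization rate ≈ 8.75%; headline unemployment rate ≈ 5.75%.

Labor force = 121.13 + 7.39 = 128.52 million.
Numerator = 7.39 + 2.17 + 1.88 = 11.44 million.
Denominator = 128.52 + 2.17 = 130.69 million.
Broad rate = 11.44 / 130.69 = 8.75%.
Headline unemployment rate = 7.39 / 128.52 = 5.75%.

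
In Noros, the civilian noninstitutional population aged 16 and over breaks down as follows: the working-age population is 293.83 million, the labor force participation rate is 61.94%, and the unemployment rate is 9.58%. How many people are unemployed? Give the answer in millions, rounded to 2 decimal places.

Labor force = 0.6194 × 293.83 = 182.00 million.
Unemployed = 0.0958 × 182.00 ≈ 17.44 million.

About 17.44 million are unemployed.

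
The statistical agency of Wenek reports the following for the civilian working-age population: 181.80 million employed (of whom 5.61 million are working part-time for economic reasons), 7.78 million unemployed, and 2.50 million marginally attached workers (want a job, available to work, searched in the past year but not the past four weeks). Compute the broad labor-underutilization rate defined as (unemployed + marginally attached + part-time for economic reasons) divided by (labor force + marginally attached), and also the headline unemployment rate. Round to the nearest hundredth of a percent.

Broad underutilization rate ≈ 8.27%; headline unemployment rate ≈ 4.10%.

Labor force = 181.80 + 7.78 = 189.58 million.
Numerator = 7.78 + 2.50 + 5.61 = 15.89 million.
Denominator = 189.58 + 2.50 = 192.08 million.
Broad rate = 15.89 / 192.08 = 8.27%.
Headline unemployment rate = 7.78 / 189.58 = 4.10%.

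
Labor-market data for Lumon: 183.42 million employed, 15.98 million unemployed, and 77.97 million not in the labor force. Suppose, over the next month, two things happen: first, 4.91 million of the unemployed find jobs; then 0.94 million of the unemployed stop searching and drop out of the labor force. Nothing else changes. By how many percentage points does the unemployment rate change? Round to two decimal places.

Initially, labor force = 183.42 + 15.98 = 199.40 million, so u = 15.98/199.40 = 8.01%.
After the first change, unemployed falls and employed rises by 4.91; labor force unchanged → E = 188.33, U = 11.07, labor force = 199.40 million.
After the second change, unemployed and labor force both fall by 0.94 → E = 188.33, U = 10.13, labor force = 198.46 million.
New unemployment rate = 10.13 / 198.46 = 5.10%.
Change = 5.10% − 8.01% = −2.91 percentage points.

The unemployment rate changes by −2.91 percentage points.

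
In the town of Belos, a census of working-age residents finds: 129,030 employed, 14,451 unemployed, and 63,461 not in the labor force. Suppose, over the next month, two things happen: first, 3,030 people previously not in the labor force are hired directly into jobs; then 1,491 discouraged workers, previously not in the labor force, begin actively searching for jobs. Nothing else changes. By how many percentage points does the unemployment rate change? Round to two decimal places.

The unemployment rate changes by +0.70 percentage points.

Initially, labor force = 129,030 + 14,451 = 143,481, so u = 14,451/143,481 = 10.07%.
After the first change, employed and labor force both rise by 3,030; unemployed unchanged → E = 132,060, U = 14,451, labor force = 146,511.
After the second change, unemployed and labor force both rise by 1,491 → E = 132,060, U = 15,942, labor force = 148,002.
New unemployment rate = 15,942 / 148,002 = 10.77%.
Change = 10.77% − 10.07% = +0.70 percentage points.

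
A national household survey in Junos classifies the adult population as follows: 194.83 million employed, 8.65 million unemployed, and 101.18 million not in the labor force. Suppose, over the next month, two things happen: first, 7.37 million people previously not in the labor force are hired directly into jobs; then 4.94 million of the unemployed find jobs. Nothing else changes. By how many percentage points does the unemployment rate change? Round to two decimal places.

Initially, labor force = 194.83 + 8.65 = 203.48 million, so u = 8.65/203.48 = 4.25%.
After the first change, employed and labor force both rise by 7.37; unemployed unchanged → E = 202.20, U = 8.65, labor force = 210.85 million.
After the second change, unemployed falls and employed rises by 4.94; labor force unchanged → E = 207.14, U = 3.71, labor force = 210.85 million.
New unemployment rate = 3.71 / 210.85 = 1.76%.
Change = 1.76% − 4.25% = −2.49 percentage points.

The unemployment rate changes by −2.49 percentage points.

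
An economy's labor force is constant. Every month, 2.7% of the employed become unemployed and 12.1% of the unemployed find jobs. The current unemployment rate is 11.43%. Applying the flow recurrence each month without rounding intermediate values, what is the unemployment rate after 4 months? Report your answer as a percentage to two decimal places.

Unemployment rate after four months ≈ 14.65%.

With a fixed labor force, u_{t+1} = u_t + s·(1−u_t) − f·u_t = u_t·(1−s−f) + s.
Here 1−s−f = 0.852 and s = 0.027.
u_1 = 0.114300 × 0.852 + 0.027 = 0.124384.
u_2 = 0.124384 × 0.852 + 0.027 = 0.132975.
u_3 = 0.132975 × 0.852 + 0.027 = 0.140295.
u_4 = 0.140295 × 0.852 + 0.027 = 0.146531.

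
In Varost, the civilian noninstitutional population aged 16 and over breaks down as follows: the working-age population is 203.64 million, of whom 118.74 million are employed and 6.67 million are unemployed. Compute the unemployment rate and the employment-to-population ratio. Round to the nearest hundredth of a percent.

Labor force = employed + unemployed = 118.74 + 6.67 = 125.41 million.
Unemployment rate = 6.67 / 125.41 = 5.32%.
Employment-population ratio = 118.74 / 203.64 = 58.31%.

Unemployment rate ≈ 5.32%; employment-population ratio ≈ 58.31%.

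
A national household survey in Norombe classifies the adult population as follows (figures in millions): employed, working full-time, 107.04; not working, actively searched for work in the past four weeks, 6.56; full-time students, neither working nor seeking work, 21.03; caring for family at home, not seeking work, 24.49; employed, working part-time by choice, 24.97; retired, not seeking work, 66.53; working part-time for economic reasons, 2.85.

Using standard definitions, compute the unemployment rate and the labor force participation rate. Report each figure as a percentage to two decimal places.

Employed = 107.04 + 24.97 + 2.85 = 134.86 million (anyone who worked, including part-time for economic reasons, counts as employed).
Unemployed = 6.56 million.
Labor force = 134.86 + 6.56 = 141.42 million.
Not in labor force = 21.03 + 24.49 + 66.53 = 112.05 million (those not working and not actively searching are outside the labor force).
Civilian working-age population = 141.42 + 112.05 = 253.47 million.
Unemployment rate = 6.56 / 141.42 = 4.64%.
Labor force participation rate = 141.42 / 253.47 = 55.79%.

Unemployment rate ≈ 4.64%; labor force participation rate ≈ 55.79%.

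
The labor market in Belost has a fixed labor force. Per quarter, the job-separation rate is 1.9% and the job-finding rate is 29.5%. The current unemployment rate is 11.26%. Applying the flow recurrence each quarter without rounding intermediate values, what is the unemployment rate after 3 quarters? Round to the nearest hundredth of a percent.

Unemployment rate after three quarters ≈ 7.73%.

With a fixed labor force, u_{t+1} = u_t + s·(1−u_t) − f·u_t = u_t·(1−s−f) + s.
Here 1−s−f = 0.686 and s = 0.019.
u_1 = 0.112600 × 0.686 + 0.019 = 0.096244.
u_2 = 0.096244 × 0.686 + 0.019 = 0.085023.
u_3 = 0.085023 × 0.686 + 0.019 = 0.077326.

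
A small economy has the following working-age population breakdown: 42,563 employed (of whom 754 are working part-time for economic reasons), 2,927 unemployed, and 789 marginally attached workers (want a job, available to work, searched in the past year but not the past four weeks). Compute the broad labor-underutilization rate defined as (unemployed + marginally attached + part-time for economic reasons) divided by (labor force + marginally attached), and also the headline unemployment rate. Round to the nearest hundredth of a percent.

Broad underutilization rate ≈ 9.66%; headline unemployment rate ≈ 6.43%.

Labor force = 42,563 + 2,927 = 45,490.
Numerator = 2,927 + 789 + 754 = 4,470.
Denominator = 45,490 + 789 = 46,279.
Broad rate = 4,470 / 46,279 = 9.66%.
Headline unemployment rate = 2,927 / 45,490 = 6.43%.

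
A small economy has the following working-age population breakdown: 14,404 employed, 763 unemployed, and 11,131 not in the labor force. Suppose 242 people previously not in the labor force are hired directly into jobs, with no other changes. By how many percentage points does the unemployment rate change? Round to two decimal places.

The unemployment rate changes by −0.08 percentage points.

Initially, labor force = 14,404 + 763 = 15,167, so u = 763/15,167 = 5.03%.
After the change, employed and labor force both rise by 242; unemployed unchanged → E = 14,646, U = 763, labor force = 15,409.
New unemployment rate = 763 / 15,409 = 4.95%.
Change = 4.95% − 5.03% = −0.08 percentage points.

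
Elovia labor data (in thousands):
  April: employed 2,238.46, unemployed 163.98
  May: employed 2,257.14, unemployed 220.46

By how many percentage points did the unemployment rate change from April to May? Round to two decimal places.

The unemployment rate changed by +2.07 percentage points.

April: labor force = 2,238.46 + 163.98 = 2,402.44; u = 163.98/2,402.44 = 6.83%.
May: labor force = 2,257.14 + 220.46 = 2,477.60; u = 220.46/2,477.60 = 8.90%.
Change = 8.90% − 6.83% = +2.07 pp.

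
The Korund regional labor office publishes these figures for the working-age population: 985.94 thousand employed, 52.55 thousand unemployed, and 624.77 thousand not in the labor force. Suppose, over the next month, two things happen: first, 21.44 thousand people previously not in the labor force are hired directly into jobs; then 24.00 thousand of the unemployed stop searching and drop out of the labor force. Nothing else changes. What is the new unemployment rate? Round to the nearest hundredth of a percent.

New unemployment rate ≈ 2.76%.

Initially, labor force = 985.94 + 52.55 = 1,038.49 thousand, so u = 52.55/1,038.49 = 5.06%.
After the first change, employed and labor force both rise by 21.44; unemployed unchanged → E = 1,007.38, U = 52.55, labor force = 1,059.93 thousand.
After the second change, unemployed and labor force both fall by 24.00 → E = 1,007.38, U = 28.55, labor force = 1,035.93 thousand.
New unemployment rate = 28.55 / 1,035.93 = 2.76%.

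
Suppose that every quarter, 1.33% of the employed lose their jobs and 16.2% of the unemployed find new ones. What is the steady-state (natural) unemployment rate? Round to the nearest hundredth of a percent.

Steady-state unemployment rate ≈ 7.59%.

At steady state the flows balance: s·E = f·U, so U/(E+U) = s/(s+f).
u* = 1.33 / (1.33 + 16.2) = 1.33 / 17.53 = 7.59%.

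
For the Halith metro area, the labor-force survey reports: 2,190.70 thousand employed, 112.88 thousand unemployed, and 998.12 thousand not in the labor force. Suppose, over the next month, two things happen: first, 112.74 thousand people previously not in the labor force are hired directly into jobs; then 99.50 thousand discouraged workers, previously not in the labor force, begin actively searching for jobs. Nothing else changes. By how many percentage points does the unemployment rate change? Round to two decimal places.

Initially, labor force = 2,190.70 + 112.88 = 2,303.58 thousand, so u = 112.88/2,303.58 = 4.90%.
After the first change, employed and labor force both rise by 112.74; unemployed unchanged → E = 2,303.44, U = 112.88, labor force = 2,416.32 thousand.
After the second change, unemployed and labor force both rise by 99.50 → E = 2,303.44, U = 212.38, labor force = 2,515.82 thousand.
New unemployment rate = 212.38 / 2,515.82 = 8.44%.
Change = 8.44% − 4.90% = +3.54 percentage points.

The unemployment rate changes by +3.54 percentage points.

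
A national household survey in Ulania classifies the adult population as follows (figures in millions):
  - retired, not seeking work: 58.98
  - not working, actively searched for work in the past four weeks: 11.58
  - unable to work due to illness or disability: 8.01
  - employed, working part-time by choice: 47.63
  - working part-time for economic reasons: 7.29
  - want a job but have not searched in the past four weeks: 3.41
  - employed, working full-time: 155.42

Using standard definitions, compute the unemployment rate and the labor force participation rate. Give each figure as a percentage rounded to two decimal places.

Employed = 47.63 + 7.29 + 155.42 = 210.34 million (anyone who worked, including part-time for economic reasons, counts as employed).
Unemployed = 11.58 million.
Labor force = 210.34 + 11.58 = 221.92 million.
Not in labor force = 58.98 + 8.01 + 3.41 = 70.40 million (those not working and not actively searching are outside the labor force — including those who want a job but have given up searching).
Civilian working-age population = 221.92 + 70.40 = 292.32 million.
Unemployment rate = 11.58 / 221.92 = 5.22%.
Labor force participation rate = 221.92 / 292.32 = 75.92%.

Unemployment rate ≈ 5.22%; labor force participation rate ≈ 75.92%.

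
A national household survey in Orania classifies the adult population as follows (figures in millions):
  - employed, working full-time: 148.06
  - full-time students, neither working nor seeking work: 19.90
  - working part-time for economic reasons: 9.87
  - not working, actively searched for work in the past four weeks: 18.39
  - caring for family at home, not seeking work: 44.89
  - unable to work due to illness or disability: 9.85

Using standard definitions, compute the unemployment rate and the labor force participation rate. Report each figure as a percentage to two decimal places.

Employed = 148.06 + 9.87 = 157.93 million (anyone who worked, including part-time for economic reasons, counts as employed).
Unemployed = 18.39 million.
Labor force = 157.93 + 18.39 = 176.32 million.
Not in labor force = 19.90 + 44.89 + 9.85 = 74.64 million (those not working and not actively searching are outside the labor force).
Civilian working-age population = 176.32 + 74.64 = 250.96 million.
Unemployment rate = 18.39 / 176.32 = 10.43%.
Labor force participation rate = 176.32 / 250.96 = 70.26%.

Unemployment rate ≈ 10.43%; labor force participation rate ≈ 70.26%.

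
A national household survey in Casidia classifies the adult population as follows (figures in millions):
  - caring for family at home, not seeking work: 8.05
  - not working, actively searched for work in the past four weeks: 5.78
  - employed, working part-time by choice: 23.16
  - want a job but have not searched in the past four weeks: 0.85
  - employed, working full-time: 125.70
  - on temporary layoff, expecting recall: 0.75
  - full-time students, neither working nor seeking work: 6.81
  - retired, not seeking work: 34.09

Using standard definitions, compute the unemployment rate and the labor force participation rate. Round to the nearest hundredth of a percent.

Employed = 23.16 + 125.70 = 148.86 million.
Unemployed = 5.78 + 0.75 = 6.53 million (jobless and actively searching, or on temporary layoff).
Labor force = 148.86 + 6.53 = 155.39 million.
Not in labor force = 8.05 + 0.85 + 6.81 + 34.09 = 49.80 million (those not working and not actively searching are outside the labor force — including those who want a job but have given up searching).
Civilian working-age population = 155.39 + 49.80 = 205.19 million.
Unemployment rate = 6.53 / 155.39 = 4.20%.
Labor force participation rate = 155.39 / 205.19 = 75.73%.

Unemployment rate ≈ 4.20%; labor force participation rate ≈ 75.73%.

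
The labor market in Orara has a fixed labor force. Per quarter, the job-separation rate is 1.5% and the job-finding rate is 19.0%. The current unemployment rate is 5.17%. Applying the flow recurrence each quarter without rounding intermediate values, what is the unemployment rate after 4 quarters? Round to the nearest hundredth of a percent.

Unemployment rate after four quarters ≈ 6.46%.

With a fixed labor force, u_{t+1} = u_t + s·(1−u_t) − f·u_t = u_t·(1−s−f) + s.
Here 1−s−f = 0.795 and s = 0.015.
u_1 = 0.051700 × 0.795 + 0.015 = 0.056102.
u_2 = 0.056102 × 0.795 + 0.015 = 0.059601.
u_3 = 0.059601 × 0.795 + 0.015 = 0.062383.
u_4 = 0.062383 × 0.795 + 0.015 = 0.064594.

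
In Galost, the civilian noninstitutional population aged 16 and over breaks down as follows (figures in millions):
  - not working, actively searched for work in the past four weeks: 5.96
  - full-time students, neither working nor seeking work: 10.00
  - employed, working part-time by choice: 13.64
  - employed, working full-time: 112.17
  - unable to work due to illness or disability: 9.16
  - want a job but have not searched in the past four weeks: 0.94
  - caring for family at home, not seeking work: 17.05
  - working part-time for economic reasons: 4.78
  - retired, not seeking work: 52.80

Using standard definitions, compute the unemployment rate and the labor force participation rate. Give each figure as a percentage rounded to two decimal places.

Employed = 13.64 + 112.17 + 4.78 = 130.59 million (anyone who worked, including part-time for economic reasons, counts as employed).
Unemployed = 5.96 million.
Labor force = 130.59 + 5.96 = 136.55 million.
Not in labor force = 10.00 + 9.16 + 0.94 + 17.05 + 52.80 = 89.95 million (those not working and not actively searching are outside the labor force — including those who want a job but have given up searching).
Civilian working-age population = 136.55 + 89.95 = 226.50 million.
Unemployment rate = 5.96 / 136.55 = 4.36%.
Labor force participation rate = 136.55 / 226.50 = 60.29%.

Unemployment rate ≈ 4.36%; labor force participation rate ≈ 60.29%.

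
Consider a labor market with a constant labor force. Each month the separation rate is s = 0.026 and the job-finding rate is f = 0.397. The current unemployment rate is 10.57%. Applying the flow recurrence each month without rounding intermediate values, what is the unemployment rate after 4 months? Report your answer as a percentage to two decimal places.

With a fixed labor force, u_{t+1} = u_t + s·(1−u_t) − f·u_t = u_t·(1−s−f) + s.
Here 1−s−f = 0.577 and s = 0.026.
u_1 = 0.105700 × 0.577 + 0.026 = 0.086989.
u_2 = 0.086989 × 0.577 + 0.026 = 0.076193.
u_3 = 0.076193 × 0.577 + 0.026 = 0.069963.
u_4 = 0.069963 × 0.577 + 0.026 = 0.066369.

Unemployment rate after four months ≈ 6.64%.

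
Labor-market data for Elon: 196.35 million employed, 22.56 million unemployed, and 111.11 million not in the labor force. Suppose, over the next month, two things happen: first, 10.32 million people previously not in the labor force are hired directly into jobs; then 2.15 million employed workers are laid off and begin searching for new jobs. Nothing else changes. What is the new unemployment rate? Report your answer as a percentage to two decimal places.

New unemployment rate ≈ 10.78%.

Initially, labor force = 196.35 + 22.56 = 218.91 million, so u = 22.56/218.91 = 10.31%.
After the first change, employed and labor force both rise by 10.32; unemployed unchanged → E = 206.67, U = 22.56, labor force = 229.23 million.
After the second change, employed falls and unemployed rises by 2.15; labor force unchanged → E = 204.52, U = 24.71, labor force = 229.23 million.
New unemployment rate = 24.71 / 229.23 = 10.78%.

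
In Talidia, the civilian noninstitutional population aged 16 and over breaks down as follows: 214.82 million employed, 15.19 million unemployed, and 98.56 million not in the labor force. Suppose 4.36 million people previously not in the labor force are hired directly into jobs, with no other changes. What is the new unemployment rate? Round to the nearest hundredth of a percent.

Initially, labor force = 214.82 + 15.19 = 230.01 million, so u = 15.19/230.01 = 6.60%.
After the change, employed and labor force both rise by 4.36; unemployed unchanged → E = 219.18, U = 15.19, labor force = 234.37 million.
New unemployment rate = 15.19 / 234.37 = 6.48%.

New unemployment rate ≈ 6.48%.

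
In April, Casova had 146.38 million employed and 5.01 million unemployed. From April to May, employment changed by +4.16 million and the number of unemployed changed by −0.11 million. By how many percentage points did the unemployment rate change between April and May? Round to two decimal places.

The unemployment rate changed by −0.16 percentage points.

April: labor force = 146.38 + 5.01 = 151.39; u = 5.01/151.39 = 3.31%.
May: labor force = 150.54 + 4.90 = 155.44; u = 4.90/155.44 = 3.15%.
Change = 3.15% − 3.31% = −0.16 pp.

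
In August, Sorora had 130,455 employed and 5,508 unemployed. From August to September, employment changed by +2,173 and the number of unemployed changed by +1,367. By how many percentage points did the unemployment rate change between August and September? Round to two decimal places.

The unemployment rate changed by +0.88 percentage points.

August: labor force = 130,455 + 5,508 = 135,963; u = 5,508/135,963 = 4.05%.
September: labor force = 132,628 + 6,875 = 139,503; u = 6,875/139,503 = 4.93%.
Change = 4.93% − 4.05% = +0.88 pp.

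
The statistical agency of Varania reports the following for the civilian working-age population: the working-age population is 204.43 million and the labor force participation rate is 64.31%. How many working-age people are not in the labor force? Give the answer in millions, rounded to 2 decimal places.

Share not in the labor force = 1 − 0.6431 = 0.3569.
Not in labor force = 0.3569 × 204.43 ≈ 72.96 million.

About 72.96 million are not in the labor force.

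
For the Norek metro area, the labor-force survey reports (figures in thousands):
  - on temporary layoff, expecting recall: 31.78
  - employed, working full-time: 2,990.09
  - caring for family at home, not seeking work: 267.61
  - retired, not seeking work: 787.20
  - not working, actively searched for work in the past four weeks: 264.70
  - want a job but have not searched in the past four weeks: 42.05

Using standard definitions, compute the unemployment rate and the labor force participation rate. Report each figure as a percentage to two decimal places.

Employed = 2,990.09 thousand.
Unemployed = 31.78 + 264.70 = 296.48 thousand (jobless and actively searching, or on temporary layoff).
Labor force = 2,990.09 + 296.48 = 3,286.57 thousand.
Not in labor force = 267.61 + 787.20 + 42.05 = 1,096.86 thousand (those not working and not actively searching are outside the labor force — including those who want a job but have given up searching).
Civilian working-age population = 3,286.57 + 1,096.86 = 4,383.43 thousand.
Unemployment rate = 296.48 / 3,286.57 = 9.02%.
Labor force participation rate = 3,286.57 / 4,383.43 = 74.98%.

Unemployment rate ≈ 9.02%; labor force participation rate ≈ 74.98%.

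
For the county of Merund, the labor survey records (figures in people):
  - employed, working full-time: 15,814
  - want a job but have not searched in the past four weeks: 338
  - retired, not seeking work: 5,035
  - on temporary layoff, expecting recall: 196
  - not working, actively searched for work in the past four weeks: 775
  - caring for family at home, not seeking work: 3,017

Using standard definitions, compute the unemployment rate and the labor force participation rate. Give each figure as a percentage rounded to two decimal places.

Unemployment rate ≈ 5.78%; labor force participation rate ≈ 66.67%.

Employed = 15,814.
Unemployed = 196 + 775 = 971 (jobless and actively searching, or on temporary layoff).
Labor force = 15,814 + 971 = 16,785.
Not in labor force = 338 + 5,035 + 3,017 = 8,390 (those not working and not actively searching are outside the labor force — including those who want a job but have given up searching).
Civilian working-age population = 16,785 + 8,390 = 25,175.
Unemployment rate = 971 / 16,785 = 5.78%.
Labor force participation rate = 16,785 / 25,175 = 66.67%.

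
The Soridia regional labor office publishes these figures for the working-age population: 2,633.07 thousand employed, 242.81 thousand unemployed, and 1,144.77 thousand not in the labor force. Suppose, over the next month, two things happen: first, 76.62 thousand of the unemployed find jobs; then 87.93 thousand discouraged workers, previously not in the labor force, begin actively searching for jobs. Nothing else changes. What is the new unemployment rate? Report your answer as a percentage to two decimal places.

New unemployment rate ≈ 8.57%.

Initially, labor force = 2,633.07 + 242.81 = 2,875.88 thousand, so u = 242.81/2,875.88 = 8.44%.
After the first change, unemployed falls and employed rises by 76.62; labor force unchanged → E = 2,709.69, U = 166.19, labor force = 2,875.88 thousand.
After the second change, unemployed and labor force both rise by 87.93 → E = 2,709.69, U = 254.12, labor force = 2,963.81 thousand.
New unemployment rate = 254.12 / 2,963.81 = 8.57%.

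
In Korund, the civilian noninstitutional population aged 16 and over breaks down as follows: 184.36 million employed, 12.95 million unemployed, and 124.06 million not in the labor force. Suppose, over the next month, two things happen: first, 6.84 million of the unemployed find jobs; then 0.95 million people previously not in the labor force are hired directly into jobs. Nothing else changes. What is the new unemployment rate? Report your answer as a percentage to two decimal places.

New unemployment rate ≈ 3.08%.

Initially, labor force = 184.36 + 12.95 = 197.31 million, so u = 12.95/197.31 = 6.56%.
After the first change, unemployed falls and employed rises by 6.84; labor force unchanged → E = 191.20, U = 6.11, labor force = 197.31 million.
After the second change, employed and labor force both rise by 0.95; unemployed unchanged → E = 192.15, U = 6.11, labor force = 198.26 million.
New unemployment rate = 6.11 / 198.26 = 3.08%.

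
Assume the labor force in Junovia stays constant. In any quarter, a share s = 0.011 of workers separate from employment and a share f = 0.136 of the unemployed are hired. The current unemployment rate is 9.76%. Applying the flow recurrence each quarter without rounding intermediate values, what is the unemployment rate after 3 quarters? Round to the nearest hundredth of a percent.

Unemployment rate after three quarters ≈ 8.90%.

With a fixed labor force, u_{t+1} = u_t + s·(1−u_t) − f·u_t = u_t·(1−s−f) + s.
Here 1−s−f = 0.853 and s = 0.011.
u_1 = 0.097600 × 0.853 + 0.011 = 0.094253.
u_2 = 0.094253 × 0.853 + 0.011 = 0.091398.
u_3 = 0.091398 × 0.853 + 0.011 = 0.088962.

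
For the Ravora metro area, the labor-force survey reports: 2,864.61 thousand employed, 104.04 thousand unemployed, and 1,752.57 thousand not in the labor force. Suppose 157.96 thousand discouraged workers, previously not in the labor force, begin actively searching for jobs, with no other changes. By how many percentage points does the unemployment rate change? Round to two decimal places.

Initially, labor force = 2,864.61 + 104.04 = 2,968.65 thousand, so u = 104.04/2,968.65 = 3.50%.
After the change, unemployed and labor force both rise by 157.96 → E = 2,864.61, U = 262.00, labor force = 3,126.61 thousand.
New unemployment rate = 262.00 / 3,126.61 = 8.38%.
Change = 8.38% − 3.50% = +4.88 percentage points.

The unemployment rate changes by +4.88 percentage points.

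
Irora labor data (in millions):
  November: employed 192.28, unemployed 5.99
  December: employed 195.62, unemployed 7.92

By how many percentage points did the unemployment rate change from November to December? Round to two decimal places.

November: labor force = 192.28 + 5.99 = 198.27; u = 5.99/198.27 = 3.02%.
December: labor force = 195.62 + 7.92 = 203.54; u = 7.92/203.54 = 3.89%.
Change = 3.89% − 3.02% = +0.87 pp.

The unemployment rate changed by +0.87 percentage points.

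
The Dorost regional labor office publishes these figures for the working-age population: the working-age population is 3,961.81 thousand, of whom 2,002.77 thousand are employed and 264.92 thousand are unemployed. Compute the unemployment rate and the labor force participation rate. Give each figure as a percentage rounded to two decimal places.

Unemployment rate ≈ 11.68%; labor force participation rate ≈ 57.24%.

Labor force = employed + unemployed = 2,002.77 + 264.92 = 2,267.69 thousand.
Unemployment rate = 264.92 / 2,267.69 = 11.68%.
Labor force participation rate = 2,267.69 / 3,961.81 = 57.24%.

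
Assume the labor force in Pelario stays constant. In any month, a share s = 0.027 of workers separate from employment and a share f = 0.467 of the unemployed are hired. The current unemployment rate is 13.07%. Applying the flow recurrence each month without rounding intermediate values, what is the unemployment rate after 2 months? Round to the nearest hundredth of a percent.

Unemployment rate after two months ≈ 7.41%.

With a fixed labor force, u_{t+1} = u_t + s·(1−u_t) − f·u_t = u_t·(1−s−f) + s.
Here 1−s−f = 0.506 and s = 0.027.
u_1 = 0.130700 × 0.506 + 0.027 = 0.093134.
u_2 = 0.093134 × 0.506 + 0.027 = 0.074126.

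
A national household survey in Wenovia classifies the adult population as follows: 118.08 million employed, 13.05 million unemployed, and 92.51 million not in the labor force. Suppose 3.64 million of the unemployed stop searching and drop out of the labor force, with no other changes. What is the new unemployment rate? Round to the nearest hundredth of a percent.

New unemployment rate ≈ 7.38%.

Initially, labor force = 118.08 + 13.05 = 131.13 million, so u = 13.05/131.13 = 9.95%.
After the change, unemployed and labor force both fall by 3.64 → E = 118.08, U = 9.41, labor force = 127.49 million.
New unemployment rate = 9.41 / 127.49 = 7.38%.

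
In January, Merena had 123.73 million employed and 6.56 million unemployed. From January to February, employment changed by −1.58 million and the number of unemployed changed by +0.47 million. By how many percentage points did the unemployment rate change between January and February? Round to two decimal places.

The unemployment rate changed by +0.41 percentage points.

January: labor force = 123.73 + 6.56 = 130.29; u = 6.56/130.29 = 5.03%.
February: labor force = 122.15 + 7.03 = 129.18; u = 7.03/129.18 = 5.44%.
Change = 5.44% − 5.03% = +0.41 pp.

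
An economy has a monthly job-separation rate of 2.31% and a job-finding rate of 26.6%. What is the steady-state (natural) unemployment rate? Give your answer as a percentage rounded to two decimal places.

Steady-state unemployment rate ≈ 7.99%.

At steady state the flows balance: s·E = f·U, so U/(E+U) = s/(s+f).
u* = 2.31 / (2.31 + 26.6) = 2.31 / 28.91 = 7.99%.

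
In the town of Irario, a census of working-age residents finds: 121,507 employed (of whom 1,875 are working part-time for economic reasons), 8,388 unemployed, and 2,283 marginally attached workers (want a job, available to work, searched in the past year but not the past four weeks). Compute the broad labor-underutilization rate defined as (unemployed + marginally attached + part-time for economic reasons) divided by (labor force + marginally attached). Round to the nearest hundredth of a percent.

Labor force = 121,507 + 8,388 = 129,895.
Numerator = 8,388 + 2,283 + 1,875 = 12,546.
Denominator = 129,895 + 2,283 = 132,178.
Broad rate = 12,546 / 132,178 = 9.49%.

Broad underutilization rate ≈ 9.49%.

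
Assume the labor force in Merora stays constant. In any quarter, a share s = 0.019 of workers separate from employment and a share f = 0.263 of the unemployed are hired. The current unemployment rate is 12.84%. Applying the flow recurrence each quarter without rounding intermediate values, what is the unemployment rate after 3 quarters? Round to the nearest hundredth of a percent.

Unemployment rate after three quarters ≈ 9.00%.

With a fixed labor force, u_{t+1} = u_t + s·(1−u_t) − f·u_t = u_t·(1−s−f) + s.
Here 1−s−f = 0.718 and s = 0.019.
u_1 = 0.128400 × 0.718 + 0.019 = 0.111191.
u_2 = 0.111191 × 0.718 + 0.019 = 0.098835.
u_3 = 0.098835 × 0.718 + 0.019 = 0.089964.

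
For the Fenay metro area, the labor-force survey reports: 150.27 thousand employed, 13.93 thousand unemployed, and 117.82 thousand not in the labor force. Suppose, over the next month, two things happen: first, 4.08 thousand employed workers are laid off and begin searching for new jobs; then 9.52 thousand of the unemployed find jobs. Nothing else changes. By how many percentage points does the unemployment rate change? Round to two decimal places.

Initially, labor force = 150.27 + 13.93 = 164.20 thousand, so u = 13.93/164.20 = 8.48%.
After the first change, employed falls and unemployed rises by 4.08; labor force unchanged → E = 146.19, U = 18.01, labor force = 164.20 thousand.
After the second change, unemployed falls and employed rises by 9.52; labor force unchanged → E = 155.71, U = 8.49, labor force = 164.20 thousand.
New unemployment rate = 8.49 / 164.20 = 5.17%.
Change = 5.17% − 8.48% = −3.31 percentage points.

The unemployment rate changes by −3.31 percentage points.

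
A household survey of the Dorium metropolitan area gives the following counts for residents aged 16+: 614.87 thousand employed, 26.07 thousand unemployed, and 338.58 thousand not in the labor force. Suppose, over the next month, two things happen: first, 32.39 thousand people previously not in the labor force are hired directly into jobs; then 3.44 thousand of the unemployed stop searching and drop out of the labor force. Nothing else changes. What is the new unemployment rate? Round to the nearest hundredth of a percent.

New unemployment rate ≈ 3.38%.

Initially, labor force = 614.87 + 26.07 = 640.94 thousand, so u = 26.07/640.94 = 4.07%.
After the first change, employed and labor force both rise by 32.39; unemployed unchanged → E = 647.26, U = 26.07, labor force = 673.33 thousand.
After the second change, unemployed and labor force both fall by 3.44 → E = 647.26, U = 22.63, labor force = 669.89 thousand.
New unemployment rate = 22.63 / 669.89 = 3.38%.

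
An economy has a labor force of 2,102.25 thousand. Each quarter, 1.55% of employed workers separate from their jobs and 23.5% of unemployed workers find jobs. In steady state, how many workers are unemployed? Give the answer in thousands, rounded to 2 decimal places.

Steady-state unemployment rate u* = s/(s+f) = 1.55/(1.55+23.5) = 0.061876.
Unemployed = u* × labor force = 0.061876 × 2,102.25 ≈ 130.08 thousand.

About 130.08 thousand are unemployed in steady state.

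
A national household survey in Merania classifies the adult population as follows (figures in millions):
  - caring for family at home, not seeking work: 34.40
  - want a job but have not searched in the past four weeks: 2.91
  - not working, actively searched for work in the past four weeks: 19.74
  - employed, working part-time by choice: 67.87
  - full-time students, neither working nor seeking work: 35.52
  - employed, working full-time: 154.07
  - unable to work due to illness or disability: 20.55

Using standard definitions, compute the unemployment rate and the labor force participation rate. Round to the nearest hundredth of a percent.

Unemployment rate ≈ 8.17%; labor force participation rate ≈ 72.13%.

Employed = 67.87 + 154.07 = 221.94 million.
Unemployed = 19.74 million.
Labor force = 221.94 + 19.74 = 241.68 million.
Not in labor force = 34.40 + 2.91 + 35.52 + 20.55 = 93.38 million (those not working and not actively searching are outside the labor force — including those who want a job but have given up searching).
Civilian working-age population = 241.68 + 93.38 = 335.06 million.
Unemployment rate = 19.74 / 241.68 = 8.17%.
Labor force participation rate = 241.68 / 335.06 = 72.13%.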